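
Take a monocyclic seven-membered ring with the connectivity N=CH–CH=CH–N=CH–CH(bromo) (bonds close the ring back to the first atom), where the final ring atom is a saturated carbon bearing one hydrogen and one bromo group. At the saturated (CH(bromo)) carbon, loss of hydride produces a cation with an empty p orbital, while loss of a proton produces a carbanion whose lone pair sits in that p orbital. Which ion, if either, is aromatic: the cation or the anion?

The cation

Both ions have a continuous loop of p orbitals — each ring atom is sp².
Cation: 3 × 2 + 0 = 6 π electrons → 4(1)+2, aromatic.
Anion: 3 × 2 + 2 = 8 π electrons → 4(2), antiaromatic.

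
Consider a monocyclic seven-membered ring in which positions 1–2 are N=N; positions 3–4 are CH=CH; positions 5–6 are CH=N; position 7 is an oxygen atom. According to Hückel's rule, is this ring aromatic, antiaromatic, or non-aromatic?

The p orbitals form a continuous loop: every atom in a ring double bond is sp² and brings one electron to the p orbital; each =N– nitrogen is pyridine-type (lone pair in the sp² plane, one electron in the p orbital); the oxygen donates one lone pair from its p orbital. The ring is fully conjugated.
π-electron count: 3 × 2 = 6 from the double-bond units + 2 from the O atom = 8.
8 is a 4n count (n = 2), so the planar conjugated ring is antiaromatic.

Antiaromatic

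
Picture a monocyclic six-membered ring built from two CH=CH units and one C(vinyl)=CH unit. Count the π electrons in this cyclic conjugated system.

Every ring atom contributes a p orbital perpendicular to the ring (every atom in a ring double bond is sp² and brings one electron to the p orbital), so the π system is cyclic and fully conjugated.
Tallying contributions gives 3 × 2 = 6 from the 3 double-bond units.

6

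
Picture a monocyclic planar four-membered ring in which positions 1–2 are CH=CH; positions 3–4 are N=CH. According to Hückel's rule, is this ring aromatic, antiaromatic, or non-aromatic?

Antiaromatic

The p orbitals form a continuous loop: the double-bond atoms are sp², each contributing one p electron; the doubly-bonded nitrogens are pyridine-type — their lone pairs lie in the ring plane, leaving one electron in the p orbital. The ring is fully conjugated.
π-electron count: 2 × 2 = 4 from the 2 double-bond units.
A 4n π count (4, n = 1) in a planar conjugated ring means antiaromatic.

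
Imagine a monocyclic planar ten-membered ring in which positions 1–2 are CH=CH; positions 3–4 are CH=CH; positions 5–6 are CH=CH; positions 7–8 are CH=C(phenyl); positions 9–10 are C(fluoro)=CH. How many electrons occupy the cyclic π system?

All ring atoms are sp² and supply a p orbital to the ring (each doubly-bonded ring atom is sp² with one p-orbital electron); the conjugation is uninterrupted.
Adding the contributions, 5 × 2 = 10 from the 5 double-bond units.

10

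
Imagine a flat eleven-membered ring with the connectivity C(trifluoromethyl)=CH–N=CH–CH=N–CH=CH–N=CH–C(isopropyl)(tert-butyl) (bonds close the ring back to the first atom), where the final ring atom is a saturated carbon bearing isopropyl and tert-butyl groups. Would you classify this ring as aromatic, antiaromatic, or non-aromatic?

The C(isopropyl)(tert-butyl) carbon is saturated: that saturated carbon is sp³ and has no p orbital in the ring π system. Conjugation is not continuous around the ring.
A ring that is not fully conjugated cannot be aromatic or antiaromatic regardless of its π-electron count.

Non-aromatic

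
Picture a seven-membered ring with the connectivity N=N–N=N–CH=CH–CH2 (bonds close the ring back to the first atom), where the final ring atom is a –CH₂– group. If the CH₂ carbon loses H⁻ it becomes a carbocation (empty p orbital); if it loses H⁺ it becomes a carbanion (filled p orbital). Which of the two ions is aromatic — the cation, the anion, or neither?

The cation

In either ion the ring is fully conjugated: every atom, including the new sp² carbon, supplies a p orbital.
Cation: 3 × 2 + 0 = 6 π electrons → 4(1)+2, aromatic.
Anion: 3 × 2 + 2 = 8 π electrons → 4(2), antiaromatic.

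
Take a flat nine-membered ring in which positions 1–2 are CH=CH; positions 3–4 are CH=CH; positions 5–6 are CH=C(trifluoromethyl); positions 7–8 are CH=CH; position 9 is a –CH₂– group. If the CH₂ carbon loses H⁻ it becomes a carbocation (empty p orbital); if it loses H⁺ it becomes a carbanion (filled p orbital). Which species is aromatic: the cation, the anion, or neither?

The anion

Both ions have a continuous loop of p orbitals — each ring atom is sp².
Cation: 4 × 2 + 0 = 8 π electrons → 4(2), antiaromatic.
Anion: 4 × 2 + 2 = 10 π electrons → 4(2)+2, aromatic.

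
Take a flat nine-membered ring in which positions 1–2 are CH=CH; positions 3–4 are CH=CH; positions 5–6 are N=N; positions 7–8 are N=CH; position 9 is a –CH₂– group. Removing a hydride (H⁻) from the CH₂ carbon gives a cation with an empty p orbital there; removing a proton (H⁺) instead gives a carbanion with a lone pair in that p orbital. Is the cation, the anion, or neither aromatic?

In either ion the ring is fully conjugated: every atom, including the new sp² carbon, supplies a p orbital.
Cation: 4 × 2 + 0 = 8 π electrons → 4(2), antiaromatic.
Anion: 4 × 2 + 2 = 10 π electrons → 4(2)+2, aromatic.

The anion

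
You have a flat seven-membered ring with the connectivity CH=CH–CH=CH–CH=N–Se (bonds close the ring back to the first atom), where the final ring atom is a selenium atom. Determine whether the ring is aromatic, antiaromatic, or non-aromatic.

Every ring atom contributes a p orbital perpendicular to the ring (each doubly-bonded ring atom is sp² with one p-orbital electron; each =N– nitrogen is pyridine-type (lone pair in the sp² plane, one electron in the p orbital); the selenium donates one lone pair from its p orbital), so the π system is cyclic and fully conjugated.
Adding the contributions, 3 × 2 = 6 from the double-bond units + 2 from the Se atom = 8.
With 8 = 4·2 π electrons, Hückel's rule classifies the planar ring as antiaromatic.

Antiaromatic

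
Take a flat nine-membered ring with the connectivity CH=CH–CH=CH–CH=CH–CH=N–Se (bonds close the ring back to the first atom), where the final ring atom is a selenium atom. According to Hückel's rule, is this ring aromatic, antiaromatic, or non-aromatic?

Aromatic

The p orbitals form a continuous loop: every atom in a ring double bond is sp² and brings one electron to the p orbital; each =N– nitrogen is pyridine-type (lone pair in the sp² plane, one electron in the p orbital); the selenium donates one lone pair from its p orbital. The ring is fully conjugated.
Tallying contributions gives 4 × 2 = 8 from the double-bond units + 2 from the Se atom = 10.
10 = 4(2) + 2, which satisfies Hückel's 4n+2 rule.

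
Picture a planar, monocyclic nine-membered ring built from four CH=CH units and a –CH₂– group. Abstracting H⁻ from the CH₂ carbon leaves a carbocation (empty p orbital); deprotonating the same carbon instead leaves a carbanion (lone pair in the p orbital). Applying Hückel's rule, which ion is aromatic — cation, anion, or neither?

The anion

Both ions have a continuous loop of p orbitals — each ring atom is sp².
Cation: 4 × 2 + 0 = 8 π electrons → 4(2), antiaromatic.
Anion: 4 × 2 + 2 = 10 π electrons → 4(2)+2, aromatic.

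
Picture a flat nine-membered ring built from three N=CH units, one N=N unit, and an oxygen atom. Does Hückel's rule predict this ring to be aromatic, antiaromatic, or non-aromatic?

All ring atoms are sp² and supply a p orbital to the ring (each doubly-bonded ring atom is sp² with one p-orbital electron; the doubly-bonded nitrogens are pyridine-type — their lone pairs lie in the ring plane, leaving one electron in the p orbital; the oxygen donates one lone pair from its p orbital); the conjugation is uninterrupted.
Tallying contributions gives 4 × 2 = 8 from the double-bond units + 2 from the O atom = 10.
That gives a 4n+2 count (10, n = 2).

Aromatic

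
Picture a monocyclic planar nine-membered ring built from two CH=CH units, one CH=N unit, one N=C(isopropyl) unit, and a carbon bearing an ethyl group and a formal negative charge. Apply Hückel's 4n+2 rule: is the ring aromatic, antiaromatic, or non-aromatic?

Aromatic

All ring atoms are sp² and supply a p orbital to the ring (every atom in a ring double bond is sp² and brings one electron to the p orbital; each sp² =N– keeps its lone pair in-plane and puts one electron into the π system; the carbanion's lone pair occupies the p orbital); the conjugation is uninterrupted.
Adding the contributions, 4 × 2 = 8 from the double-bond units + 2 from the C(ethyl)(-) atom = 10.
That gives a 4n+2 count (10, n = 2).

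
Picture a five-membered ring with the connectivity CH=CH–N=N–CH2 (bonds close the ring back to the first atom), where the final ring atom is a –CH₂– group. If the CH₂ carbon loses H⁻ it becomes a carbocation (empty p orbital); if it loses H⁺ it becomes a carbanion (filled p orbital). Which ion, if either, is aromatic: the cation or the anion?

The anion

Once that carbon is sp², every ring atom has a p orbital and both ions are fully conjugated.
Cation: 2 × 2 + 0 = 4 π electrons → 4(1), antiaromatic.
Anion: 2 × 2 + 2 = 6 π electrons → 4(1)+2, aromatic.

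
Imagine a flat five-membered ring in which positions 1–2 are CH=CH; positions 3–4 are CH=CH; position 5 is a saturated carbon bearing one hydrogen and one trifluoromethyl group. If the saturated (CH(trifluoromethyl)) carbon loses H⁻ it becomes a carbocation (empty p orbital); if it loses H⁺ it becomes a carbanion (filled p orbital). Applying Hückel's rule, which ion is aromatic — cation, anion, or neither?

The anion

Both ions have a continuous loop of p orbitals — each ring atom is sp².
Cation: 2 × 2 + 0 = 4 π electrons → 4(1), antiaromatic.
Anion: 2 × 2 + 2 = 6 π electrons → 4(1)+2, aromatic.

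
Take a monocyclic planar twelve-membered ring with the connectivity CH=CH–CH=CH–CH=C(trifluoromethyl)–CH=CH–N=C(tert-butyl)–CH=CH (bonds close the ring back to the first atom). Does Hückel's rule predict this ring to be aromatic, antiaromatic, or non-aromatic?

Antiaromatic

All ring atoms are sp² and supply a p orbital to the ring (the double-bond atoms are sp², each contributing one p electron; each =N– nitrogen is pyridine-type (lone pair in the sp² plane, one electron in the p orbital)); the conjugation is uninterrupted.
π-electron count: 6 × 2 = 12 from the 6 double-bond units.
A 4n π count (12, n = 3) in a planar conjugated ring means antiaromatic.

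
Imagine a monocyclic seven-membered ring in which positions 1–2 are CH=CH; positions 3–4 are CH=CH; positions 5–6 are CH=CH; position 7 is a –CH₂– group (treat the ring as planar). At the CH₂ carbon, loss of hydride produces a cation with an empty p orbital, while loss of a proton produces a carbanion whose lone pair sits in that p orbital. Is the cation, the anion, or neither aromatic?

The cation

Both ions have a continuous loop of p orbitals — each ring atom is sp².
Cation: 3 × 2 + 0 = 6 π electrons → 4(1)+2, aromatic.
Anion: 3 × 2 + 2 = 8 π electrons → 4(2), antiaromatic.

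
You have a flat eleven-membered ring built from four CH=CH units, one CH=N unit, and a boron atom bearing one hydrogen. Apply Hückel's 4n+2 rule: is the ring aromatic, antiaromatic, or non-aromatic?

Aromatic

Check conjugation: each doubly-bonded ring atom is sp² with one p-orbital electron; each sp² =N– keeps its lone pair in-plane and puts one electron into the π system; the boron has an empty p orbital — every position has a p orbital, so the cyclic π system is continuous.
Counting π electrons: 5 × 2 = 10 from the double-bond units + 0 from the BH atom = 10.
10 = 4(2) + 2, which satisfies Hückel's 4n+2 rule.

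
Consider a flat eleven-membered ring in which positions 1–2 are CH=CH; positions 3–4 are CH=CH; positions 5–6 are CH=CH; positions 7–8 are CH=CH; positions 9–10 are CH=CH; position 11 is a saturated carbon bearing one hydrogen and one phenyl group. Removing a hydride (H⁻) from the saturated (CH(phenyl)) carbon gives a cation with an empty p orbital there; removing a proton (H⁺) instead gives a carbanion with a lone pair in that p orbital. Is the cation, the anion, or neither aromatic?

The cation

Both ions have a continuous loop of p orbitals — each ring atom is sp².
Cation: 5 × 2 + 0 = 10 π electrons → 4(2)+2, aromatic.
Anion: 5 × 2 + 2 = 12 π electrons → 4(3), antiaromatic.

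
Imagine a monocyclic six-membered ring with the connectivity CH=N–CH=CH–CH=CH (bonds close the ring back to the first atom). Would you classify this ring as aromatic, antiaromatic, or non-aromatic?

Aromatic

Check conjugation: the double-bond atoms are sp², each contributing one p electron; each sp² =N– keeps its lone pair in-plane and puts one electron into the π system — every position has a p orbital, so the cyclic π system is continuous.
π-electron count: 3 × 2 = 6 from the 3 double-bond units.
6 = 4(1) + 2, which satisfies Hückel's 4n+2 rule.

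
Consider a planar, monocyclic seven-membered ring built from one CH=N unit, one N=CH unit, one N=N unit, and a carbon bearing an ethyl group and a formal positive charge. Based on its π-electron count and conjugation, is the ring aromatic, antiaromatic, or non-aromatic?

Check conjugation: every atom in a ring double bond is sp² and brings one electron to the p orbital; the doubly-bonded nitrogens are pyridine-type — their lone pairs lie in the ring plane, leaving one electron in the p orbital; the carbocation has an empty p orbital — every position has a p orbital, so the cyclic π system is continuous.
Adding the contributions, 3 × 2 = 6 from the double-bond units + 0 from the C(ethyl)(+) atom = 6.
That gives a 4n+2 count (6, n = 1).

Aromatic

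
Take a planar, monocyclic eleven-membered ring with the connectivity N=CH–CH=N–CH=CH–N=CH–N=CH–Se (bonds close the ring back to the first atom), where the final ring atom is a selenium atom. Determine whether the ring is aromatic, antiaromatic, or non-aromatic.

Antiaromatic

Check conjugation: every atom in a ring double bond is sp² and brings one electron to the p orbital; each =N– nitrogen is pyridine-type (lone pair in the sp² plane, one electron in the p orbital); the selenium donates one lone pair from its p orbital — every position has a p orbital, so the cyclic π system is continuous.
Tallying contributions gives 5 × 2 = 10 from the double-bond units + 2 from the Se atom = 12.
With 12 = 4·3 π electrons, Hückel's rule classifies the planar ring as antiaromatic.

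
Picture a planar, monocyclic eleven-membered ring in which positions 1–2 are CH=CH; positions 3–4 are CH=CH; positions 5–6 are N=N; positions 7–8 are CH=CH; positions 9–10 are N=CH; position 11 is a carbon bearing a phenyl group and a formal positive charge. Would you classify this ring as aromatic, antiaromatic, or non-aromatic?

Every ring atom contributes a p orbital perpendicular to the ring (each doubly-bonded ring atom is sp² with one p-orbital electron; each =N– nitrogen is pyridine-type (lone pair in the sp² plane, one electron in the p orbital); the carbocation has an empty p orbital), so the π system is cyclic and fully conjugated.
Adding the contributions, 5 × 2 = 10 from the double-bond units + 0 from the C(phenyl)(+) atom = 10.
10 = 4(2) + 2, which satisfies Hückel's 4n+2 rule.

Aromatic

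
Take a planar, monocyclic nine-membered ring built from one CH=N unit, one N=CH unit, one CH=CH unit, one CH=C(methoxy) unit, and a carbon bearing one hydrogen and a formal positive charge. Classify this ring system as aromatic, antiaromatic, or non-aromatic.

All ring atoms are sp² and supply a p orbital to the ring (each doubly-bonded ring atom is sp² with one p-orbital electron; each sp² =N– keeps its lone pair in-plane and puts one electron into the π system; the carbocation has an empty p orbital); the conjugation is uninterrupted.
Adding the contributions, 4 × 2 = 8 from the double-bond units + 0 from the CH(+) atom = 8.
With 8 = 4·2 π electrons, Hückel's rule classifies the planar ring as antiaromatic.

Antiaromatic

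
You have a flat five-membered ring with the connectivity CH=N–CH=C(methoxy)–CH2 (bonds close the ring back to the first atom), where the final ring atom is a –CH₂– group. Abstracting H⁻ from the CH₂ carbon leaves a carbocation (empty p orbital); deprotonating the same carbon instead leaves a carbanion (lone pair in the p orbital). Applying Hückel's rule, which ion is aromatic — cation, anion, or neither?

The anion

In either ion the ring is fully conjugated: every atom, including the new sp² carbon, supplies a p orbital.
Cation: 2 × 2 + 0 = 4 π electrons → 4(1), antiaromatic.
Anion: 2 × 2 + 2 = 6 π electrons → 4(1)+2, aromatic.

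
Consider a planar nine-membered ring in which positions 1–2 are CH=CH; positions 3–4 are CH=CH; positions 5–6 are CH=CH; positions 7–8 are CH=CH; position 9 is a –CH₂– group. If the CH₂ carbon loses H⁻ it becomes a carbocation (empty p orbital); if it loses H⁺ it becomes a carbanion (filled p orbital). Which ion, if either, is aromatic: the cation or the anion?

In either ion the ring is fully conjugated: every atom, including the new sp² carbon, supplies a p orbital.
Cation: 4 × 2 + 0 = 8 π electrons → 4(2), antiaromatic.
Anion: 4 × 2 + 2 = 10 π electrons → 4(2)+2, aromatic.

The anion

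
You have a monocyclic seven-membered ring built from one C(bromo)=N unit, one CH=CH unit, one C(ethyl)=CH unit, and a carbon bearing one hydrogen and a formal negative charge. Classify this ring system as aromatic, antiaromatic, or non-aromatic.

All ring atoms are sp² and supply a p orbital to the ring (the double-bond atoms are sp², each contributing one p electron; each =N– nitrogen is pyridine-type (lone pair in the sp² plane, one electron in the p orbital); the carbanion's lone pair occupies the p orbital); the conjugation is uninterrupted.
Counting π electrons: 3 × 2 = 6 from the double-bond units + 2 from the CH(-) atom = 8.
With 8 = 4·2 π electrons, Hückel's rule classifies the planar ring as antiaromatic.

Antiaromatic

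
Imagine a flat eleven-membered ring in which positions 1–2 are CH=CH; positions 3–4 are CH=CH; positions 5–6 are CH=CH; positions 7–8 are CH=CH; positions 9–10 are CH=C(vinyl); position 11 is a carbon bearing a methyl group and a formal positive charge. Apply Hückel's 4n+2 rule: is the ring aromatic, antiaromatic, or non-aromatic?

Aromatic

Check conjugation: each doubly-bonded ring atom is sp² with one p-orbital electron; the carbocation has an empty p orbital — every position has a p orbital, so the cyclic π system is continuous.
Counting π electrons: 5 × 2 = 10 from the double-bond units + 0 from the C(methyl)(+) atom = 10.
That gives a 4n+2 count (10, n = 2).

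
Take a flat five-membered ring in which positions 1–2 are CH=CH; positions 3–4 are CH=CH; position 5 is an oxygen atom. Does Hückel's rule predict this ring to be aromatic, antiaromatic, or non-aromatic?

The p orbitals form a continuous loop: every atom in a ring double bond is sp² and brings one electron to the p orbital; the oxygen donates one lone pair from its p orbital. The ring is fully conjugated.
Tallying contributions gives 2 × 2 = 4 from the double-bond units + 2 from the O atom = 6.
6 = 4(1) + 2, which satisfies Hückel's 4n+2 rule.
(This ring is furan.)

Aromatic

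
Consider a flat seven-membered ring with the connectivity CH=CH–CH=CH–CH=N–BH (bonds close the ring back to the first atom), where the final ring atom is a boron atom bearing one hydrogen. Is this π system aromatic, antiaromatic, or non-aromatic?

Aromatic

All ring atoms are sp² and supply a p orbital to the ring (the double-bond atoms are sp², each contributing one p electron; each =N– nitrogen is pyridine-type (lone pair in the sp² plane, one electron in the p orbital); the boron has an empty p orbital); the conjugation is uninterrupted.
Adding the contributions, 3 × 2 = 6 from the double-bond units + 0 from the BH atom = 6.
With 6 π electrons (n = 1), the Hückel 4n+2 condition holds.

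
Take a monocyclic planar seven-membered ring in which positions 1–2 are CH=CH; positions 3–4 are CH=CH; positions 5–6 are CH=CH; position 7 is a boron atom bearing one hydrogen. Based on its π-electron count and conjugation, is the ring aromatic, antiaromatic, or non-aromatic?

The p orbitals form a continuous loop: every atom in a ring double bond is sp² and brings one electron to the p orbital; the boron has an empty p orbital. The ring is fully conjugated.
Counting π electrons: 3 × 2 = 6 from the double-bond units + 0 from the BH atom = 6.
Since 6 = 4·1 + 2, the ring meets the 4n+2 criterion.

Aromatic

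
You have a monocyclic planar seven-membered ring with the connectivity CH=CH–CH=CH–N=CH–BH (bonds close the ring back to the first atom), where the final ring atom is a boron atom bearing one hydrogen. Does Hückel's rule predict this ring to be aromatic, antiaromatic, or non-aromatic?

Aromatic

The p orbitals form a continuous loop: every atom in a ring double bond is sp² and brings one electron to the p orbital; the doubly-bonded nitrogens are pyridine-type — their lone pairs lie in the ring plane, leaving one electron in the p orbital; the boron has an empty p orbital. The ring is fully conjugated.
Tallying contributions gives 3 × 2 = 6 from the double-bond units + 0 from the BH atom = 6.
6 = 4(1) + 2, which satisfies Hückel's 4n+2 rule.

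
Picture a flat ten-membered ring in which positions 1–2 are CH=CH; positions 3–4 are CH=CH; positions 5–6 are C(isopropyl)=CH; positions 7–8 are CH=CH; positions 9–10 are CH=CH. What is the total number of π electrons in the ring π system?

10

Every ring atom contributes a p orbital perpendicular to the ring (each doubly-bonded ring atom is sp² with one p-orbital electron), so the π system is cyclic and fully conjugated.
Adding the contributions, 5 × 2 = 10 from the 5 double-bond units.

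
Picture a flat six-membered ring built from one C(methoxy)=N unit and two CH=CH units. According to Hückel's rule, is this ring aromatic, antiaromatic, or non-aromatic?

Aromatic

Check conjugation: each doubly-bonded ring atom is sp² with one p-orbital electron; each =N– nitrogen is pyridine-type (lone pair in the sp² plane, one electron in the p orbital) — every position has a p orbital, so the cyclic π system is continuous.
Adding the contributions, 3 × 2 = 6 from the 3 double-bond units.
With 6 π electrons (n = 1), the Hückel 4n+2 condition holds.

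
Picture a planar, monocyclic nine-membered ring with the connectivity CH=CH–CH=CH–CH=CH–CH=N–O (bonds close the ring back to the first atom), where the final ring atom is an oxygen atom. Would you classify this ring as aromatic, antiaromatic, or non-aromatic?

Check conjugation: every atom in a ring double bond is sp² and brings one electron to the p orbital; each =N– nitrogen is pyridine-type (lone pair in the sp² plane, one electron in the p orbital); the oxygen donates one lone pair from its p orbital — every position has a p orbital, so the cyclic π system is continuous.
π-electron count: 4 × 2 = 8 from the double-bond units + 2 from the O atom = 10.
10 = 4(2) + 2, which satisfies Hückel's 4n+2 rule.

Aromatic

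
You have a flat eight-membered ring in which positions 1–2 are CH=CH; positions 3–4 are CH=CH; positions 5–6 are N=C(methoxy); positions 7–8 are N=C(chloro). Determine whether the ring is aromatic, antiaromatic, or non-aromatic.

The p orbitals form a continuous loop: every atom in a ring double bond is sp² and brings one electron to the p orbital; each sp² =N– keeps its lone pair in-plane and puts one electron into the π system. The ring is fully conjugated.
Adding the contributions, 4 × 2 = 8 from the 4 double-bond units.
With 8 = 4·2 π electrons, Hückel's rule classifies the planar ring as antiaromatic.

Antiaromatic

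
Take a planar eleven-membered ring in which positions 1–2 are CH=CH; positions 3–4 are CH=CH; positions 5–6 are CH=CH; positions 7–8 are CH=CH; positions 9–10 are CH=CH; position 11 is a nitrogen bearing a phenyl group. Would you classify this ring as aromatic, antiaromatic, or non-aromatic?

Check conjugation: each doubly-bonded ring atom is sp² with one p-orbital electron; the pyrrole-type nitrogen donates its lone pair from the p orbital — every position has a p orbital, so the cyclic π system is continuous.
π-electron count: 5 × 2 = 10 from the double-bond units + 2 from the N(phenyl) atom = 12.
12 = 4(3); a planar, fully conjugated 4n system is antiaromatic.

Antiaromatic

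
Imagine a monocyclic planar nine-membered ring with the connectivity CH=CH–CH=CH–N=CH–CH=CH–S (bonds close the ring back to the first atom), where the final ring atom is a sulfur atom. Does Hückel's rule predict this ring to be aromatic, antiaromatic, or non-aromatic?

Aromatic

All ring atoms are sp² and supply a p orbital to the ring (each doubly-bonded ring atom is sp² with one p-orbital electron; the doubly-bonded nitrogens are pyridine-type — their lone pairs lie in the ring plane, leaving one electron in the p orbital; the sulfur donates one lone pair from its p orbital); the conjugation is uninterrupted.
Tallying contributions gives 4 × 2 = 8 from the double-bond units + 2 from the S atom = 10.
Since 10 = 4·2 + 2, the ring meets the 4n+2 criterion.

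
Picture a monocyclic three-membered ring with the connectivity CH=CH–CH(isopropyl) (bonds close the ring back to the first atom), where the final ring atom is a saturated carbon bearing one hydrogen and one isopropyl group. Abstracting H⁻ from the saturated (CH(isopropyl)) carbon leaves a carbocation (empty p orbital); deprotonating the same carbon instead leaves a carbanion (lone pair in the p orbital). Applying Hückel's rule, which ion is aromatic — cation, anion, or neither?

The cation

In both ions every ring atom is sp² and contributes a p orbital, so both rings are fully conjugated.
Cation: 1 × 2 + 0 = 2 π electrons → 4(0)+2, aromatic.
Anion: 1 × 2 + 2 = 4 π electrons → 4(1), antiaromatic.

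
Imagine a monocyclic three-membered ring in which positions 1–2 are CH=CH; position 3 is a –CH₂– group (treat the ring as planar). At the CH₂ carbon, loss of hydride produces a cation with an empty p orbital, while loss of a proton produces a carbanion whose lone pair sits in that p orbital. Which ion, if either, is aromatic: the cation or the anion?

In both ions every ring atom is sp² and contributes a p orbital, so both rings are fully conjugated.
Cation: 1 × 2 + 0 = 2 π electrons → 4(0)+2, aromatic.
Anion: 1 × 2 + 2 = 4 π electrons → 4(1), antiaromatic.

The cation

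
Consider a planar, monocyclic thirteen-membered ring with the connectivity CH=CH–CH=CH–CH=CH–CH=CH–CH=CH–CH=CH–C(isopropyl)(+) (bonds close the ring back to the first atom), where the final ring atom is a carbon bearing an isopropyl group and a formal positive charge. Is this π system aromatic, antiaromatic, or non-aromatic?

The p orbitals form a continuous loop: every atom in a ring double bond is sp² and brings one electron to the p orbital; the carbocation has an empty p orbital. The ring is fully conjugated.
π-electron count: 6 × 2 = 12 from the double-bond units + 0 from the C(isopropyl)(+) atom = 12.
12 is a 4n count (n = 3), so the planar conjugated ring is antiaromatic.

Antiaromatic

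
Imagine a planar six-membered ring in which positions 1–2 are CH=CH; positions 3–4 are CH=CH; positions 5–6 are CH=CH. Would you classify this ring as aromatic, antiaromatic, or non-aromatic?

Aromatic

All ring atoms are sp² and supply a p orbital to the ring (every atom in a ring double bond is sp² and brings one electron to the p orbital); the conjugation is uninterrupted.
π-electron count: 3 × 2 = 6 from the 3 double-bond units.
With 6 π electrons (n = 1), the Hückel 4n+2 condition holds.
(The species described is benzene.)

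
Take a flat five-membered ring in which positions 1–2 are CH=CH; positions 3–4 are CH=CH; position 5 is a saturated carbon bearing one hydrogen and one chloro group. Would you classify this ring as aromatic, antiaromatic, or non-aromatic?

Non-aromatic

The CH(chloro) position has four σ bonds — that saturated carbon is sp³ and has no p orbital in the ring π system — so the cyclic conjugation is interrupted.
Hückel's rule only applies to fully conjugated rings, so this one is simply non-aromatic.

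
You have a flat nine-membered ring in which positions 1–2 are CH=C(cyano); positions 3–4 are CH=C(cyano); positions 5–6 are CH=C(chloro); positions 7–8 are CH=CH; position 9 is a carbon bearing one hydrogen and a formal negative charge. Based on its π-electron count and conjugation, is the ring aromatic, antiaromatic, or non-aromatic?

All ring atoms are sp² and supply a p orbital to the ring (the double-bond atoms are sp², each contributing one p electron; the carbanion's lone pair occupies the p orbital); the conjugation is uninterrupted.
Adding the contributions, 4 × 2 = 8 from the double-bond units + 2 from the CH(-) atom = 10.
10 = 4(2) + 2, which satisfies Hückel's 4n+2 rule.

Aromatic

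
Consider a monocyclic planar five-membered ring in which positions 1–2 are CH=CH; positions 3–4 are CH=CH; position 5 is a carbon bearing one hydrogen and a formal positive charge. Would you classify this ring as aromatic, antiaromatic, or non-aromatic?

Every ring atom contributes a p orbital perpendicular to the ring (every atom in a ring double bond is sp² and brings one electron to the p orbital; the carbocation has an empty p orbital), so the π system is cyclic and fully conjugated.
Counting π electrons: 2 × 2 = 4 from the double-bond units + 0 from the CH(+) atom = 4.
4 = 4(1); a planar, fully conjugated 4n system is antiaromatic.
(This ring is the cyclopentadienyl cation.)

Antiaromatic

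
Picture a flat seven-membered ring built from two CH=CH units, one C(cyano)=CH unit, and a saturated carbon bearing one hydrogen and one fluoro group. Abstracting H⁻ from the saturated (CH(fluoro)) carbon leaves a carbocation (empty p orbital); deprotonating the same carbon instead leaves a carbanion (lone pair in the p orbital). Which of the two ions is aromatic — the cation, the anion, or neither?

The cation

In both ions every ring atom is sp² and contributes a p orbital, so both rings are fully conjugated.
Cation: 3 × 2 + 0 = 6 π electrons → 4(1)+2, aromatic.
Anion: 3 × 2 + 2 = 8 π electrons → 4(2), antiaromatic.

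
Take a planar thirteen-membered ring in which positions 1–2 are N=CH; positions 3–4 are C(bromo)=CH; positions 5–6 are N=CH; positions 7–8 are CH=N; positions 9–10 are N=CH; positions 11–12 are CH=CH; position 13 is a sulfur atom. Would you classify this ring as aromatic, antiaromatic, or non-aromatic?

Aromatic

The p orbitals form a continuous loop: the double-bond atoms are sp², each contributing one p electron; each sp² =N– keeps its lone pair in-plane and puts one electron into the π system; the sulfur donates one lone pair from its p orbital. The ring is fully conjugated.
π-electron count: 6 × 2 = 12 from the double-bond units + 2 from the S atom = 14.
With 14 π electrons (n = 3), the Hückel 4n+2 condition holds.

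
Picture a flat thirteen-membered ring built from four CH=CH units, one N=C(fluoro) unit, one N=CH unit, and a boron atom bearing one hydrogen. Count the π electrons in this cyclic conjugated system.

12

The p orbitals form a continuous loop: the double-bond atoms are sp², each contributing one p electron; each =N– nitrogen is pyridine-type (lone pair in the sp² plane, one electron in the p orbital); the boron has an empty p orbital. The ring is fully conjugated.
Tallying contributions gives 6 × 2 = 12 from the double-bond units + 0 from the BH atom = 12.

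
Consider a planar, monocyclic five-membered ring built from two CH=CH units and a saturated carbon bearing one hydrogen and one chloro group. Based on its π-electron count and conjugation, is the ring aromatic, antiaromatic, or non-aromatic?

Non-aromatic

Because that saturated carbon is sp³ and has no p orbital in the ring π system at the CH(chloro) position, the π system cannot extend all the way around the ring.
Hückel's rule only applies to fully conjugated rings, so this one is simply non-aromatic.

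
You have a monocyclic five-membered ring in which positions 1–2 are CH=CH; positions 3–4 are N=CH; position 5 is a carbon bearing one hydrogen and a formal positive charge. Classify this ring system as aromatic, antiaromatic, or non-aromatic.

The p orbitals form a continuous loop: every atom in a ring double bond is sp² and brings one electron to the p orbital; each =N– nitrogen is pyridine-type (lone pair in the sp² plane, one electron in the p orbital); the carbocation has an empty p orbital. The ring is fully conjugated.
π-electron count: 2 × 2 = 4 from the double-bond units + 0 from the CH(+) atom = 4.
4 is a 4n count (n = 1), so the planar conjugated ring is antiaromatic.

Antiaromatic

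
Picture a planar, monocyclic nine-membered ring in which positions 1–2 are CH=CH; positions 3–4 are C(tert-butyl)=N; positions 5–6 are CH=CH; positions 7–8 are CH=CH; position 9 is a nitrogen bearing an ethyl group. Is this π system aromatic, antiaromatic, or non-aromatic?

Aromatic

The p orbitals form a continuous loop: every atom in a ring double bond is sp² and brings one electron to the p orbital; the doubly-bonded nitrogens are pyridine-type — their lone pairs lie in the ring plane, leaving one electron in the p orbital; the pyrrole-type nitrogen donates its lone pair from the p orbital. The ring is fully conjugated.
π-electron count: 4 × 2 = 8 from the double-bond units + 2 from the N(ethyl) atom = 10.
With 10 π electrons (n = 2), the Hückel 4n+2 condition holds.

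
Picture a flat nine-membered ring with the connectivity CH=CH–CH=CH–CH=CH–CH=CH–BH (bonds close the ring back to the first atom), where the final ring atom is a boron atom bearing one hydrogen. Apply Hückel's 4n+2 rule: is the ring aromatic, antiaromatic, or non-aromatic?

Antiaromatic

Check conjugation: the double-bond atoms are sp², each contributing one p electron; the boron has an empty p orbital — every position has a p orbital, so the cyclic π system is continuous.
Tallying contributions gives 4 × 2 = 8 from the double-bond units + 0 from the BH atom = 8.
A 4n π count (8, n = 2) in a planar conjugated ring means antiaromatic.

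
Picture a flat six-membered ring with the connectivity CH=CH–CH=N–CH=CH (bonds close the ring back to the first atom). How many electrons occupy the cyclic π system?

6

Check conjugation: each doubly-bonded ring atom is sp² with one p-orbital electron; each sp² =N– keeps its lone pair in-plane and puts one electron into the π system — every position has a p orbital, so the cyclic π system is continuous.
Adding the contributions, 3 × 2 = 6 from the 3 double-bond units.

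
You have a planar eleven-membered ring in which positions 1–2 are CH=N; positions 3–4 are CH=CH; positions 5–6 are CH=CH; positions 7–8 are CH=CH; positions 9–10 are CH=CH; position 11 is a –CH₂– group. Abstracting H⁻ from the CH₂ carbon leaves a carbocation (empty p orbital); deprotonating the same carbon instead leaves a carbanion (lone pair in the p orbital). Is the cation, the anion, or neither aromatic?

The cation

In either ion the ring is fully conjugated: every atom, including the new sp² carbon, supplies a p orbital.
Cation: 5 × 2 + 0 = 10 π electrons → 4(2)+2, aromatic.
Anion: 5 × 2 + 2 = 12 π electrons → 4(3), antiaromatic.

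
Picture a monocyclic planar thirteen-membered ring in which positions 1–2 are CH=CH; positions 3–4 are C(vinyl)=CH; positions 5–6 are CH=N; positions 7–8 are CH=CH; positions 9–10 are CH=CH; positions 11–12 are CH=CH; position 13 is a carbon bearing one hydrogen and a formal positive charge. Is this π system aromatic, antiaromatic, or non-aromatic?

The p orbitals form a continuous loop: the double-bond atoms are sp², each contributing one p electron; each =N– nitrogen is pyridine-type (lone pair in the sp² plane, one electron in the p orbital); the carbocation has an empty p orbital. The ring is fully conjugated.
π-electron count: 6 × 2 = 12 from the double-bond units + 0 from the CH(+) atom = 12.
With 12 = 4·3 π electrons, Hückel's rule classifies the planar ring as antiaromatic.

Antiaromatic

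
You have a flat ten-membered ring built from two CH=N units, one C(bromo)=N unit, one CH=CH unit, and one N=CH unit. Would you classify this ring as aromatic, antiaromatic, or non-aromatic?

Check conjugation: the double-bond atoms are sp², each contributing one p electron; the doubly-bonded nitrogens are pyridine-type — their lone pairs lie in the ring plane, leaving one electron in the p orbital — every position has a p orbital, so the cyclic π system is continuous.
Tallying contributions gives 5 × 2 = 10 from the 5 double-bond units.
Since 10 = 4·2 + 2, the ring meets the 4n+2 criterion.

Aromatic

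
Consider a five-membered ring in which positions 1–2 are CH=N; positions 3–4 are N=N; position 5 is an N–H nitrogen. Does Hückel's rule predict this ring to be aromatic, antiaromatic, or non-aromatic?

Aromatic

The p orbitals form a continuous loop: the double-bond atoms are sp², each contributing one p electron; each sp² =N– keeps its lone pair in-plane and puts one electron into the π system; the pyrrole-type nitrogen donates its lone pair from the p orbital. The ring is fully conjugated.
π-electron count: 2 × 2 = 4 from the double-bond units + 2 from the NH atom = 6.
That gives a 4n+2 count (6, n = 1).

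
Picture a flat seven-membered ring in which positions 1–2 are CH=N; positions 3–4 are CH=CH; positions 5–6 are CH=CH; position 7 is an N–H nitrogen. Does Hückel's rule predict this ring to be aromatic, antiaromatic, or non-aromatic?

Antiaromatic

All ring atoms are sp² and supply a p orbital to the ring (every atom in a ring double bond is sp² and brings one electron to the p orbital; the doubly-bonded nitrogens are pyridine-type — their lone pairs lie in the ring plane, leaving one electron in the p orbital; the pyrrole-type nitrogen donates its lone pair from the p orbital); the conjugation is uninterrupted.
Counting π electrons: 3 × 2 = 6 from the double-bond units + 2 from the NH atom = 8.
With 8 = 4·2 π electrons, Hückel's rule classifies the planar ring as antiaromatic.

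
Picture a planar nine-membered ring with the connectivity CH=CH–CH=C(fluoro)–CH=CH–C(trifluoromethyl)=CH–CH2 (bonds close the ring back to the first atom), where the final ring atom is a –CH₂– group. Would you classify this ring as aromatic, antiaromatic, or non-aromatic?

The CH2 carbon is saturated: the tetrahedral CH₂ carbon is sp³ and has no p orbital in the ring π system. Conjugation is not continuous around the ring.
Broken conjugation rules out both aromaticity and antiaromaticity.

Non-aromatic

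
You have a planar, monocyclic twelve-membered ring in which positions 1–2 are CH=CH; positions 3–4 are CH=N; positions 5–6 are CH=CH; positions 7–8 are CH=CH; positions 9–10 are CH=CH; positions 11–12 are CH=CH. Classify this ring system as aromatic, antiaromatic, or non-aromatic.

Check conjugation: each doubly-bonded ring atom is sp² with one p-orbital electron; the doubly-bonded nitrogens are pyridine-type — their lone pairs lie in the ring plane, leaving one electron in the p orbital — every position has a p orbital, so the cyclic π system is continuous.
Adding the contributions, 6 × 2 = 12 from the 6 double-bond units.
A 4n π count (12, n = 3) in a planar conjugated ring means antiaromatic.

Antiaromatic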